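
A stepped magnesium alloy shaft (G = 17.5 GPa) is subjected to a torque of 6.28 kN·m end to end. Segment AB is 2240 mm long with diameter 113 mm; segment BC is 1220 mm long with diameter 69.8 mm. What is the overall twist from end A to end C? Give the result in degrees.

13.6°

J_AB = π(0.113)⁴/32 = 1.60×10^-5 m⁴; J_BC = π(0.0698)⁴/32 = 2.33×10^-6 m⁴.
θ = (T/G)·Σ L_i/J_i = (6280/17.5×10⁹)·(2.24/1.60×10^-5 + 1.22/2.33×10^-6) = 0.2381 rad.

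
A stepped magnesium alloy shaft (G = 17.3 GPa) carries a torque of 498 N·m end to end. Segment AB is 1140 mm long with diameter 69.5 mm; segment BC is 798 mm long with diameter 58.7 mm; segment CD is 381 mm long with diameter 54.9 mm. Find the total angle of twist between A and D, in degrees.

J_AB = π(0.0695)⁴/32 = 2.29×10^-6 m⁴; J_BC = π(0.0587)⁴/32 = 1.17×10^-6 m⁴; J_CD = π(0.0549)⁴/32 = 8.92×10^-7 m⁴.
θ = (T/G)·Σ L_i/J_i = (498.0/17.3×10⁹)·(1.14/2.29×10^-6 + 0.798/1.17×10^-6 + 0.381/8.92×10^-7) = 0.04633 rad.

2.65°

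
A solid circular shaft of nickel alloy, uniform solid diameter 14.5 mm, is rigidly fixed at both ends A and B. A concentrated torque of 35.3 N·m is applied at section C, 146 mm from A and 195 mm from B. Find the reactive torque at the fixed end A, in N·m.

20.2 N·m

With uniform GJ and both ends fixed, compatibility θ_AC = θ_CB gives T_A·a = T_B·b, together with T_A + T_B = T₀.
T_A = T₀·b/(a+b) = 35.30·195/341.0 = 20.19 N·m; T_B = 15.11 N·m.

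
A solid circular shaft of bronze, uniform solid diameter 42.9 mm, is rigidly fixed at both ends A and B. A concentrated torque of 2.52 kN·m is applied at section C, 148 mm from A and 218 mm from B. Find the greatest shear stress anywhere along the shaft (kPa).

With uniform GJ and both ends fixed, compatibility θ_AC = θ_CB gives T_A·a = T_B·b, together with T_A + T_B = T₀.
T_A = T₀·b/(a+b) = 2520·218/366.0 = 1501 N·m; T_B = 1019 N·m.
τ in each portion: τ_AC = 9.68×10^7 Pa, τ_CB = 6.57×10^7 Pa; maximum is in AC.
τ_max = T_AC·r/J = 1501·0.0215/3.33×10^-7 = 9.682×10^7 Pa.

96800 kPa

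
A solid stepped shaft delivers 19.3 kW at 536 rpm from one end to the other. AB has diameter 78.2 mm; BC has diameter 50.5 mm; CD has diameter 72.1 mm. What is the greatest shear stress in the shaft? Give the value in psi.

ω = 2π·536/60 = 56.13 rad/s, so T = P/ω = 19.3×10³ / 56.13 = 343.8 N·m.
Under the same torque, τ_max = 16T/(πd³) is largest where d is smallest — segment BC (d = 50.5 mm).
τ_max = 16·343.8/(π·(0.0505)³) = 1.360×10^7 Pa.

1970 psi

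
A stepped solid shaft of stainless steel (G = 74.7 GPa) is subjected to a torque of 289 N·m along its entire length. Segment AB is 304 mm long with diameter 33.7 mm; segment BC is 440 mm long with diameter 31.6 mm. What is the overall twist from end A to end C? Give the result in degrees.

1.53°

J_AB = π(0.0337)⁴/32 = 1.27×10^-7 m⁴; J_BC = π(0.0316)⁴/32 = 9.79×10^-8 m⁴.
θ = (T/G)·Σ L_i/J_i = (289.0/74.7×10⁹)·(0.304/1.27×10^-7 + 0.440/9.79×10^-8) = 0.02668 rad.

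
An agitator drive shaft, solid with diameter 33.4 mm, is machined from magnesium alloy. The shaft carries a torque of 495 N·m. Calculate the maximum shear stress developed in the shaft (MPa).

67.7 MPa

J = πd⁴/32 = π(0.0334)⁴/32 = 1.222×10^-7 m⁴.
τ_max = T·r/J = 495.0 × 0.0167 / 1.222×10^-7 = 6.766×10^7 Pa.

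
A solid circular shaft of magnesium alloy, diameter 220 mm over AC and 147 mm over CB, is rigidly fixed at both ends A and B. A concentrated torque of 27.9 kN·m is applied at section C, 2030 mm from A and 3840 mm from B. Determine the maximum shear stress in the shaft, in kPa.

12100 kPa

Compatibility: T_A·a/J_AC = T_B·b/J_CB with T_A + T_B = T₀.
J_AC = 2.30×10^-4 m⁴, J_CB = 4.58×10^-5 m⁴, so T_A = T₀·(J_AC/a)/((J_AC/a)+(J_CB/b)) = 25240 N·m, T_B = 2660 N·m.
τ in each portion: τ_AC = 1.21×10^7 Pa, τ_CB = 4.26×10^6 Pa; maximum is in AC.
τ_max = T_AC·r/J = 25240·0.110/2.30×10^-4 = 1.207×10^7 Pa.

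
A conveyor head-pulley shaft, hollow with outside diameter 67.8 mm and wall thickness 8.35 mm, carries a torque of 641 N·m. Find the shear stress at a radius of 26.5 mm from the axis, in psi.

J = π(d_o⁴ − d_i⁴)/32 = π(0.0678⁴ − 0.0511⁴)/32 = 1.405×10^-6 m⁴.
Shear stress varies linearly with radius: τ = T·r/J = 641.0 × 0.0265 / 1.405×10^-6 = 1.209×10^7 Pa.

1750 psi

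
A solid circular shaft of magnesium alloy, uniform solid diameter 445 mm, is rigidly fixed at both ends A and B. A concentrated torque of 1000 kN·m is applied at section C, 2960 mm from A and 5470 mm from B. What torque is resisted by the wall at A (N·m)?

With uniform GJ and both ends fixed, compatibility θ_AC = θ_CB gives T_A·a = T_B·b, together with T_A + T_B = T₀.
T_A = T₀·b/(a+b) = 1.000e6·5470/8430 = 648900 N·m; T_B = 351100 N·m.

649000 N·m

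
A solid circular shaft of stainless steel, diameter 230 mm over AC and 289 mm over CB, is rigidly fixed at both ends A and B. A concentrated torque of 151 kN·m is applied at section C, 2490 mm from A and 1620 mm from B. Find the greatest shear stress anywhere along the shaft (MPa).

Compatibility: T_A·a/J_AC = T_B·b/J_CB with T_A + T_B = T₀.
J_AC = 2.75×10^-4 m⁴, J_CB = 6.85×10^-4 m⁴, so T_A = T₀·(J_AC/a)/((J_AC/a)+(J_CB/b)) = 31250 N·m, T_B = 119700 N·m.
τ in each portion: τ_AC = 1.31×10^7 Pa, τ_CB = 2.53×10^7 Pa; maximum is in CB.
τ_max = T_CB·r/J = 119700·0.144/6.85×10^-4 = 2.527×10^7 Pa.

25.3 MPa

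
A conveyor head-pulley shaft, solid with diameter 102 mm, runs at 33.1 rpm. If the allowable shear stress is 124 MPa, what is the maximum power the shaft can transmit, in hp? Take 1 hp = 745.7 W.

120 hp

J = πd⁴/32 = π(0.102)⁴/32 = 1.063×10^-5 m⁴.
T_max = τ_allow·J/r = 1.24×10^8 × 1.063×10^-5 / 0.0510 = 25840 N·m.
ω = 2π·33.1/60 = 3.466 rad/s, so P_max = T_max·ω = 8.956×10^4 W.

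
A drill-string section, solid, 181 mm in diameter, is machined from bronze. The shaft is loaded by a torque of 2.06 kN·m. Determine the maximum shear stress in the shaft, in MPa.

1.77 MPa

J = πd⁴/32 = π(0.181)⁴/32 = 1.054×10^-4 m⁴.
τ_max = T·r/J = 2060 × 0.0905 / 1.054×10^-4 = 1.769×10^6 Pa.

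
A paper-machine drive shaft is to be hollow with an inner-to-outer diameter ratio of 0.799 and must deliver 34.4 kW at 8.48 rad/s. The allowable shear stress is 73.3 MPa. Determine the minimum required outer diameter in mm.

ω = 8.48 rad/s, so T = P/ω = 34.4×10³ / 8.480 = 4057 N·m.
For a hollow shaft with d_i/d_o = 0.799: τ_max = 16T/(π d_o³ (1−k⁴)), so d_o = [16T/(π τ_allow (1−k⁴))]^(1/3) = [16·4057/(π·7.33×10^7·0.5924)]^(1/3) = 0.07807 m.

78.1 mm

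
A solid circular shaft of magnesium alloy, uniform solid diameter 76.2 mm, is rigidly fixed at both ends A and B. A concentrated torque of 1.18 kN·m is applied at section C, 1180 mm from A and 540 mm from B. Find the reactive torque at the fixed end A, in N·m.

With uniform GJ and both ends fixed, compatibility θ_AC = θ_CB gives T_A·a = T_B·b, together with T_A + T_B = T₀.
T_A = T₀·b/(a+b) = 1180·540/1720 = 370.5 N·m; T_B = 809.5 N·m.

370 N·m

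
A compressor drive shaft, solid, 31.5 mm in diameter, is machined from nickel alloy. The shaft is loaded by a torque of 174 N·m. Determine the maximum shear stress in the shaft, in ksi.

J = πd⁴/32 = π(0.0315)⁴/32 = 9.666×10^-8 m⁴.
τ_max = T·r/J = 174.0 × 0.0158 / 9.666×10^-8 = 2.835×10^7 Pa.

4.11 ksi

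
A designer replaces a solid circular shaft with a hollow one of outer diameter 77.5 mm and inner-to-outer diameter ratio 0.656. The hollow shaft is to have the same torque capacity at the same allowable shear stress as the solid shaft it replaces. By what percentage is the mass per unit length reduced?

Equal τ_max and T ⇒ the solid shaft needs d_s³ = d_o³(1−k⁴), so d_s = 77.5·(1−0.656⁴)^(1/3) = 72.39 mm.
Area ratio A_h/A_s = d_o²(1−k²)/d_s² = (1−k²)/(1−k⁴)^(2/3) = 0.6530.
Mass saving = 1 − 0.6530 = 34.7 %.

34.7 %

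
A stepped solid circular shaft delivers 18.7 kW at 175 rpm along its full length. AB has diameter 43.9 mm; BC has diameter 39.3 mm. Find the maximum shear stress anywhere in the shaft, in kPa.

ω = 2π·175/60 = 18.33 rad/s, so T = P/ω = 18.7×10³ / 18.33 = 1020 N·m.
Under the same torque, τ_max = 16T/(πd³) is largest where d is smallest — segment BC (d = 39.3 mm).
τ_max = 16·1020/(π·(0.0393)³) = 8.562×10^7 Pa.

85600 kPa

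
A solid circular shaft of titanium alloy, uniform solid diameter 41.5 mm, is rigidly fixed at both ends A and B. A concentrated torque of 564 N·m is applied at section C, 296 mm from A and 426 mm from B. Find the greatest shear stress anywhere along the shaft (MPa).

With uniform GJ and both ends fixed, compatibility θ_AC = θ_CB gives T_A·a = T_B·b, together with T_A + T_B = T₀.
T_A = T₀·b/(a+b) = 564.0·426/722.0 = 332.8 N·m; T_B = 231.2 N·m.
τ in each portion: τ_AC = 2.37×10^7 Pa, τ_CB = 1.65×10^7 Pa; maximum is in AC.
τ_max = T_AC·r/J = 332.8·0.0208/2.91×10^-7 = 2.371×10^7 Pa.

23.7 MPa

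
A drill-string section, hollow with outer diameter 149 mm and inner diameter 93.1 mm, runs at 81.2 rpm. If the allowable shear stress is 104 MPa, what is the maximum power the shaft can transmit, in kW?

487 kW

J = π(d_o⁴ − d_i⁴)/32 = π(0.149⁴ − 0.0931⁴)/32 = 4.101×10^-5 m⁴.
T_max = τ_allow·J/r = 1.04×10^8 × 4.101×10^-5 / 0.0745 = 57250 N·m.
ω = 2π·81.2/60 = 8.503 rad/s, so P_max = T_max·ω = 4.868×10^5 W.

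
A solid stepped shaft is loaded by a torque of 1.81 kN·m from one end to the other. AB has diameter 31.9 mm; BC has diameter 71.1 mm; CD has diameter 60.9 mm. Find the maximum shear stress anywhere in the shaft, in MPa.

284 MPa

Under the same torque, τ_max = 16T/(πd³) is largest where d is smallest — segment AB (d = 31.9 mm).
τ_max = 16·1810/(π·(0.0319)³) = 2.840×10^8 Pa.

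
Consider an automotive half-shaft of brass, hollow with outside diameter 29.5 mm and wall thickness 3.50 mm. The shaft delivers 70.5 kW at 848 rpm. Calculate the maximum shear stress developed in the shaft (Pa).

ω = 2π·848/60 = 88.80 rad/s, so T = P/ω = 70.5×10³ / 88.80 = 793.9 N·m.
J = π(d_o⁴ − d_i⁴)/32 = π(0.0295⁴ − 0.0225⁴)/32 = 4.919×10^-8 m⁴.
τ_max = T·r/J = 793.9 × 0.0147 / 4.919×10^-8 = 2.381×10^8 Pa.

2.38e8 Pa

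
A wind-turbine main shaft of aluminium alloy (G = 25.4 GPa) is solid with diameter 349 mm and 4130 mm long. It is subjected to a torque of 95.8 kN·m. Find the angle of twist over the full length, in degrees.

0.613°

J = πd⁴/32 = π(0.349)⁴/32 = 1.456×10^-3 m⁴.
θ = T·L/(G·J) = 95800 × 4.13 / (25.4×10⁹ × 1.456×10^-3) = 0.01069 rad.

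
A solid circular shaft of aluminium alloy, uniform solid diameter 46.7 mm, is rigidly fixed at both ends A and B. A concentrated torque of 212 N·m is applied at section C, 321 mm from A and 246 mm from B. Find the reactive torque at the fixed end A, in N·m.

92.0 N·m

With uniform GJ and both ends fixed, compatibility θ_AC = θ_CB gives T_A·a = T_B·b, together with T_A + T_B = T₀.
T_A = T₀·b/(a+b) = 212.0·246/567.0 = 91.98 N·m; T_B = 120.0 N·m.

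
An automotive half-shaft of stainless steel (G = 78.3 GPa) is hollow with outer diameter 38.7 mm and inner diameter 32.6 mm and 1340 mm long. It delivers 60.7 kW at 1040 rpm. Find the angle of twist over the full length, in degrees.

5.00°

ω = 2π·1040/60 = 108.9 rad/s, so T = P/ω = 60.7×10³ / 108.9 = 557.3 N·m.
J = π(d_o⁴ − d_i⁴)/32 = π(0.0387⁴ − 0.0326⁴)/32 = 1.093×10^-7 m⁴.
θ = T·L/(G·J) = 557.3 × 1.34 / (78.3×10⁹ × 1.093×10^-7) = 0.08724 rad.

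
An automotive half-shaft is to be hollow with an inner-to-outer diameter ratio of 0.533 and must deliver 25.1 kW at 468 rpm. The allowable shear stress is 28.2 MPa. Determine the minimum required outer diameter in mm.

46.5 mm

ω = 2π·468/60 = 49.01 rad/s, so T = P/ω = 25.1×10³ / 49.01 = 512.2 N·m.
For a hollow shaft with d_i/d_o = 0.533: τ_max = 16T/(π d_o³ (1−k⁴)), so d_o = [16T/(π τ_allow (1−k⁴))]^(1/3) = [16·512.2/(π·2.82×10^7·0.9193)]^(1/3) = 0.04651 m.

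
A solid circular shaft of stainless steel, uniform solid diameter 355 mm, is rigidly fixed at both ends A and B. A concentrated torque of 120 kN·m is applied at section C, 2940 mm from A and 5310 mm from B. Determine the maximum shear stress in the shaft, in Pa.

8.79e6 Pa

With uniform GJ and both ends fixed, compatibility θ_AC = θ_CB gives T_A·a = T_B·b, together with T_A + T_B = T₀.
T_A = T₀·b/(a+b) = 120000·5310/8250 = 77240 N·m; T_B = 42760 N·m.
τ in each portion: τ_AC = 8.79×10^6 Pa, τ_CB = 4.87×10^6 Pa; maximum is in AC.
τ_max = T_AC·r/J = 77240·0.177/1.56×10^-3 = 8.792×10^6 Pa.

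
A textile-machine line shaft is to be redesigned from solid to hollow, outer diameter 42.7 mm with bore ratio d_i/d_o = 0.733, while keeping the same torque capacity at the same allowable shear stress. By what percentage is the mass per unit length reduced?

41.9 %

Equal τ_max and T ⇒ the solid shaft needs d_s³ = d_o³(1−k⁴), so d_s = 42.7·(1−0.733⁴)^(1/3) = 38.12 mm.
Area ratio A_h/A_s = d_o²(1−k²)/d_s² = (1−k²)/(1−k⁴)^(2/3) = 0.5807.
Mass saving = 1 − 0.5807 = 41.9 %.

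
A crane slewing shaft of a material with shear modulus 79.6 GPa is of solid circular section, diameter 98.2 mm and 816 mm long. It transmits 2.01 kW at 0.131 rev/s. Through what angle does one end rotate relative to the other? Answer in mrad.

2.74 mrad

ω = 2π·0.131 = 0.8231 rad/s, so T = P/ω = 2.01×10³ / 0.8231 = 2442 N·m.
J = πd⁴/32 = π(0.0982)⁴/32 = 9.129×10^-6 m⁴.
θ = T·L/(G·J) = 2442 × 0.816 / (79.6×10⁹ × 9.129×10^-6) = 2.742×10^-3 rad.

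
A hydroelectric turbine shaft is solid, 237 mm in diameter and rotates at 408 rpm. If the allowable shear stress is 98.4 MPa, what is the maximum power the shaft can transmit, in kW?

11000 kW

J = πd⁴/32 = π(0.237)⁴/32 = 3.097×10^-4 m⁴.
T_max = τ_allow·J/r = 9.84×10^7 × 3.097×10^-4 / 0.118 = 257200 N·m.
ω = 2π·408/60 = 42.73 rad/s, so P_max = T_max·ω = 1.099×10^7 W.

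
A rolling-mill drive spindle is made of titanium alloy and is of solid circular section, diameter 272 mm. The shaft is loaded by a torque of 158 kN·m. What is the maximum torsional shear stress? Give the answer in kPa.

40000 kPa

J = πd⁴/32 = π(0.272)⁴/32 = 5.374×10^-4 m⁴.
τ_max = T·r/J = 158000 × 0.136 / 5.374×10^-4 = 3.999×10^7 Pa.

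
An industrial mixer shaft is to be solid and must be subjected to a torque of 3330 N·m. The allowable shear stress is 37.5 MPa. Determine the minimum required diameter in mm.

For a solid shaft τ_max = 16T/(πd³), so d = (16T/(π τ_allow))^(1/3) = (16·3330/(π·3.75×10^7))^(1/3) = 0.07676 m.

76.8 mm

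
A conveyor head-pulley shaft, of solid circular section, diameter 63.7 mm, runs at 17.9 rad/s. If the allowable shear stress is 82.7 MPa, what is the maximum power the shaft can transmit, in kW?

75.1 kW

J = πd⁴/32 = π(0.0637)⁴/32 = 1.616×10^-6 m⁴.
T_max = τ_allow·J/r = 8.27×10^7 × 1.616×10^-6 / 0.0319 = 4197 N·m.
ω = 17.9 rad/s, so P_max = T_max·ω = 7.513×10^4 W.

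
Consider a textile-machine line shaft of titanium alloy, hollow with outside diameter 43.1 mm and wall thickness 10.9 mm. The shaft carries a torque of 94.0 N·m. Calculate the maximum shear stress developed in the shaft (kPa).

6360 kPa

J = π(d_o⁴ − d_i⁴)/32 = π(0.0431⁴ − 0.0213⁴)/32 = 3.186×10^-7 m⁴.
τ_max = T·r/J = 94.00 × 0.0215 / 3.186×10^-7 = 6.359×10^6 Pa.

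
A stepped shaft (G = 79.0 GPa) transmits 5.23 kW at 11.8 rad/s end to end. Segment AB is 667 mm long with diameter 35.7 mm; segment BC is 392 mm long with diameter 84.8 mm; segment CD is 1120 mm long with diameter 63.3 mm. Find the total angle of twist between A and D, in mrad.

ω = 11.8 rad/s, so T = P/ω = 5.23×10³ / 11.80 = 443.2 N·m.
J_AB = π(0.0357)⁴/32 = 1.59×10^-7 m⁴; J_BC = π(0.0848)⁴/32 = 5.08×10^-6 m⁴; J_CD = π(0.0633)⁴/32 = 1.58×10^-6 m⁴.
θ = (T/G)·Σ L_i/J_i = (443.2/79.0×10⁹)·(0.667/1.59×10^-7 + 0.392/5.08×10^-6 + 1.12/1.58×10^-6) = 0.02789 rad.

27.9 mrad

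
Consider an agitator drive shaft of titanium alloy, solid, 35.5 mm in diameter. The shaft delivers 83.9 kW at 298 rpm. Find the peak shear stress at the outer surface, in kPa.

306000 kPa

ω = 2π·298/60 = 31.21 rad/s, so T = P/ω = 83.9×10³ / 31.21 = 2689 N·m.
J = πd⁴/32 = π(0.0355)⁴/32 = 1.559×10^-7 m⁴.
τ_max = T·r/J = 2689 × 0.0177 / 1.559×10^-7 = 3.061×10^8 Pa.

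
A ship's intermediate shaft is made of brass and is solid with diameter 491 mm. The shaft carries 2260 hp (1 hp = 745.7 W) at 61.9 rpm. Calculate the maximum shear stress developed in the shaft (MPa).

ω = 2π·61.9/60 = 6.482 rad/s, so T = P/ω = 2260×745.7 / 6.482 = 260000 N·m.
J = πd⁴/32 = π(0.491)⁴/32 = 5.706×10^-3 m⁴.
τ_max = T·r/J = 260000 × 0.245 / 5.706×10^-3 = 1.119×10^7 Pa.

11.2 MPa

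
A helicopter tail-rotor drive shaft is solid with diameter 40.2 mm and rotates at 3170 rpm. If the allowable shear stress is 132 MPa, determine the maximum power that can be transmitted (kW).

J = πd⁴/32 = π(0.0402)⁴/32 = 2.564×10^-7 m⁴.
T_max = τ_allow·J/r = 1.32×10^8 × 2.564×10^-7 / 0.0201 = 1684 N·m.
ω = 2π·3170/60 = 332.0 rad/s, so P_max = T_max·ω = 5.589×10^5 W.

559 kW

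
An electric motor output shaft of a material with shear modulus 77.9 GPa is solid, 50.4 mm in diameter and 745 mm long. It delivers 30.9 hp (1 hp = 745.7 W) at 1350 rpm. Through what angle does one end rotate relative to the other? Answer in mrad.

2.46 mrad

ω = 2π·1350/60 = 141.4 rad/s, so T = P/ω = 30.9×745.7 / 141.4 = 163.0 N·m.
J = πd⁴/32 = π(0.0504)⁴/32 = 6.335×10^-7 m⁴.
θ = T·L/(G·J) = 163.0 × 0.745 / (77.9×10⁹ × 6.335×10^-7) = 2.461×10^-3 rad.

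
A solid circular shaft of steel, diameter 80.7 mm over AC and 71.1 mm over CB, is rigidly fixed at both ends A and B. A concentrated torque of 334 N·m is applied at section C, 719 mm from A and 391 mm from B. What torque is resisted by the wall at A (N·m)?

Compatibility: T_A·a/J_AC = T_B·b/J_CB with T_A + T_B = T₀.
J_AC = 4.16×10^-6 m⁴, J_CB = 2.51×10^-6 m⁴, so T_A = T₀·(J_AC/a)/((J_AC/a)+(J_CB/b)) = 158.4 N·m, T_B = 175.6 N·m.

158 N·m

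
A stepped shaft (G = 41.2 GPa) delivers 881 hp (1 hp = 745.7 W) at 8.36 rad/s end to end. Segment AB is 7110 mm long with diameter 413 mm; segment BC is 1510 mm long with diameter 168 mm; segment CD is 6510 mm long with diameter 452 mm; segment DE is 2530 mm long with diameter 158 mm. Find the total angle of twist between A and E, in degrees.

7.07°

ω = 8.36 rad/s, so T = P/ω = 881×745.7 / 8.360 = 78580 N·m.
J_AB = π(0.413)⁴/32 = 2.86×10^-3 m⁴; J_BC = π(0.168)⁴/32 = 7.82×10^-5 m⁴; J_CD = π(0.452)⁴/32 = 4.10×10^-3 m⁴; J_DE = π(0.158)⁴/32 = 6.12×10^-5 m⁴.
θ = (T/G)·Σ L_i/J_i = (78580/41.2×10⁹)·(7.11/2.86×10^-3 + 1.51/7.82×10^-5 + 6.51/4.10×10^-3 + 2.53/6.12×10^-5) = 0.1235 rad.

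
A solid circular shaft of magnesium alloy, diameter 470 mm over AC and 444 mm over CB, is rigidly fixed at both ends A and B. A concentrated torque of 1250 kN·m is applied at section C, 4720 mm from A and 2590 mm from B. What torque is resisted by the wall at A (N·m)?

510000 N·m

Compatibility: T_A·a/J_AC = T_B·b/J_CB with T_A + T_B = T₀.
J_AC = 4.79×10^-3 m⁴, J_CB = 3.82×10^-3 m⁴, so T_A = T₀·(J_AC/a)/((J_AC/a)+(J_CB/b)) = 509900 N·m, T_B = 740100 N·m.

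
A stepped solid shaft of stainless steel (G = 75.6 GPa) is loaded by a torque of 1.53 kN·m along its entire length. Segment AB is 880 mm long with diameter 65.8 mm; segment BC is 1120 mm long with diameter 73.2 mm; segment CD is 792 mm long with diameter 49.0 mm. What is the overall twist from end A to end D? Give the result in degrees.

J_AB = π(0.0658)⁴/32 = 1.84×10^-6 m⁴; J_BC = π(0.0732)⁴/32 = 2.82×10^-6 m⁴; J_CD = π(0.0490)⁴/32 = 5.66×10^-7 m⁴.
θ = (T/G)·Σ L_i/J_i = (1530/75.6×10⁹)·(0.880/1.84×10^-6 + 1.12/2.82×10^-6 + 0.792/5.66×10^-7) = 0.04604 rad.

2.64°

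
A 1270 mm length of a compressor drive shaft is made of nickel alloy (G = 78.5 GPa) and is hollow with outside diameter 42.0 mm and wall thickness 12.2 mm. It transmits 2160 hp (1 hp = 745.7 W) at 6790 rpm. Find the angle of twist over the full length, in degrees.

7.09°

ω = 2π·6790/60 = 711.0 rad/s, so T = P/ω = 2160×745.7 / 711.0 = 2265 N·m.
J = π(d_o⁴ − d_i⁴)/32 = π(0.0420⁴ − 0.0176⁴)/32 = 2.961×10^-7 m⁴.
θ = T·L/(G·J) = 2265 × 1.27 / (78.5×10⁹ × 2.961×10^-7) = 0.1238 rad.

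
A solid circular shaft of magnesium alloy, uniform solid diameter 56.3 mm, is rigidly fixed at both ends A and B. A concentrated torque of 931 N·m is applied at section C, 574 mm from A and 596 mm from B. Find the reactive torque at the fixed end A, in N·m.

474 N·m

With uniform GJ and both ends fixed, compatibility θ_AC = θ_CB gives T_A·a = T_B·b, together with T_A + T_B = T₀.
T_A = T₀·b/(a+b) = 931.0·596/1170 = 474.3 N·m; T_B = 456.7 N·m.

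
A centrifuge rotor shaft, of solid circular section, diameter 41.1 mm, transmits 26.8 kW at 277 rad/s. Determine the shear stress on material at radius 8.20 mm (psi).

411 psi

ω = 277 rad/s, so T = P/ω = 26.8×10³ / 277.0 = 96.75 N·m.
J = πd⁴/32 = π(0.0411)⁴/32 = 2.801×10^-7 m⁴.
Shear stress varies linearly with radius: τ = T·r/J = 96.75 × 0.00820 / 2.801×10^-7 = 2.832×10^6 Pa.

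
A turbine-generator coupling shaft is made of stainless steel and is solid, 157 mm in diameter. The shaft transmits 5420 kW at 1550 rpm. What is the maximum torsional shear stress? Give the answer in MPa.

43.9 MPa

ω = 2π·1550/60 = 162.3 rad/s, so T = P/ω = 5420×10³ / 162.3 = 33390 N·m.
J = πd⁴/32 = π(0.157)⁴/32 = 5.965×10^-5 m⁴.
τ_max = T·r/J = 33390 × 0.0785 / 5.965×10^-5 = 4.395×10^7 Pa.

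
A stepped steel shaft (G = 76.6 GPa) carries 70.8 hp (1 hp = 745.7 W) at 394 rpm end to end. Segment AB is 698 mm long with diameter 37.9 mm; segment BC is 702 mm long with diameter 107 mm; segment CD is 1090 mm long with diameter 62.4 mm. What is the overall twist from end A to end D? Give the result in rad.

ω = 2π·394/60 = 41.26 rad/s, so T = P/ω = 70.8×745.7 / 41.26 = 1280 N·m.
J_AB = π(0.0379)⁴/32 = 2.03×10^-7 m⁴; J_BC = π(0.107)⁴/32 = 1.29×10^-5 m⁴; J_CD = π(0.0624)⁴/32 = 1.49×10^-6 m⁴.
θ = (T/G)·Σ L_i/J_i = (1280/76.6×10⁹)·(0.698/2.03×10^-7 + 0.702/1.29×10^-5 + 1.09/1.49×10^-6) = 0.07071 rad.

0.0707 rad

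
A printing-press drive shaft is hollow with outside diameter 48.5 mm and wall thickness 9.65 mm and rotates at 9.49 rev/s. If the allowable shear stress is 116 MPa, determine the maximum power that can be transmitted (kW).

J = π(d_o⁴ − d_i⁴)/32 = π(0.0485⁴ − 0.0292⁴)/32 = 4.718×10^-7 m⁴.
T_max = τ_allow·J/r = 1.16×10^8 × 4.718×10^-7 / 0.0243 = 2257 N·m.
ω = 2π·9.49 = 59.63 rad/s, so P_max = T_max·ω = 1.346×10^5 W.

135 kW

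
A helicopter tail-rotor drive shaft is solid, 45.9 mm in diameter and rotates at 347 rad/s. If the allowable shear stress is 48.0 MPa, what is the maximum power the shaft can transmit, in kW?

J = πd⁴/32 = π(0.0459)⁴/32 = 4.358×10^-7 m⁴.
T_max = τ_allow·J/r = 4.80×10^7 × 4.358×10^-7 / 0.0229 = 911.4 N·m.
ω = 347 rad/s, so P_max = T_max·ω = 3.163×10^5 W.

316 kW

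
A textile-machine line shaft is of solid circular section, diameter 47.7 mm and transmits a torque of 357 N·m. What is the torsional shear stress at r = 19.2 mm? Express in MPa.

J = πd⁴/32 = π(0.0477)⁴/32 = 5.082×10^-7 m⁴.
Shear stress varies linearly with radius: τ = T·r/J = 357.0 × 0.0192 / 5.082×10^-7 = 1.349×10^7 Pa.

13.5 MPa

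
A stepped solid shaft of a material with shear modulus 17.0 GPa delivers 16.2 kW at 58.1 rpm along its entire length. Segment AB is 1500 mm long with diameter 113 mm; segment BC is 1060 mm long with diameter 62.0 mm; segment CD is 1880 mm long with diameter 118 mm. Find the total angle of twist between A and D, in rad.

ω = 2π·58.1/60 = 6.084 rad/s, so T = P/ω = 16.2×10³ / 6.084 = 2663 N·m.
J_AB = π(0.113)⁴/32 = 1.60×10^-5 m⁴; J_BC = π(0.0620)⁴/32 = 1.45×10^-6 m⁴; J_CD = π(0.118)⁴/32 = 1.90×10^-5 m⁴.
θ = (T/G)·Σ L_i/J_i = (2663/17.0×10⁹)·(1.50/1.60×10^-5 + 1.06/1.45×10^-6 + 1.88/1.90×10^-5) = 0.1446 rad.

0.145 rad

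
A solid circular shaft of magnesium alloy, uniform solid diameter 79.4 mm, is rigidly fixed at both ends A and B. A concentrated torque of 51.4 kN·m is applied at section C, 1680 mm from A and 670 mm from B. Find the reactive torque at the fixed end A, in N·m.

14700 N·m

With uniform GJ and both ends fixed, compatibility θ_AC = θ_CB gives T_A·a = T_B·b, together with T_A + T_B = T₀.
T_A = T₀·b/(a+b) = 51400·670/2350 = 14650 N·m; T_B = 36750 N·m.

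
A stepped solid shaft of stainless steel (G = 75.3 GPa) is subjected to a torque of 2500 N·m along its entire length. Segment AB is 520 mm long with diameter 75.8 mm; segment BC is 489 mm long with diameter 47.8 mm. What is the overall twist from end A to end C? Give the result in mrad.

J_AB = π(0.0758)⁴/32 = 3.24×10^-6 m⁴; J_BC = π(0.0478)⁴/32 = 5.13×10^-7 m⁴.
θ = (T/G)·Σ L_i/J_i = (2500/75.3×10⁹)·(0.520/3.24×10^-6 + 0.489/5.13×10^-7) = 0.03700 rad.

37.0 mrad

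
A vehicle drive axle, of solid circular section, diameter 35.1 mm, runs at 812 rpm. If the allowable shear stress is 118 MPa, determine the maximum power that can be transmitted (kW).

J = πd⁴/32 = π(0.0351)⁴/32 = 1.490×10^-7 m⁴.
T_max = τ_allow·J/r = 1.18×10^8 × 1.490×10^-7 / 0.0175 = 1002 N·m.
ω = 2π·812/60 = 85.03 rad/s, so P_max = T_max·ω = 8.520×10^4 W.

85.2 kW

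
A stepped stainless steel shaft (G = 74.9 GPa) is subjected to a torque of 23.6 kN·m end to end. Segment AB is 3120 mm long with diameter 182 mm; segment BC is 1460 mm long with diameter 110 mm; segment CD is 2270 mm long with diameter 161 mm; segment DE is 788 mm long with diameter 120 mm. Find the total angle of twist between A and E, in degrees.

3.68°

J_AB = π(0.182)⁴/32 = 1.08×10^-4 m⁴; J_BC = π(0.110)⁴/32 = 1.44×10^-5 m⁴; J_CD = π(0.161)⁴/32 = 6.60×10^-5 m⁴; J_DE = π(0.120)⁴/32 = 2.04×10^-5 m⁴.
θ = (T/G)·Σ L_i/J_i = (23600/74.9×10⁹)·(3.12/1.08×10^-4 + 1.46/1.44×10^-5 + 2.27/6.60×10^-5 + 0.788/2.04×10^-5) = 0.06417 rad.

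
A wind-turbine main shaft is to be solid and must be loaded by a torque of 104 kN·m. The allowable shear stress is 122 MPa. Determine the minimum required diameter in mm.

163 mm

For a solid shaft τ_max = 16T/(πd³), so d = (16T/(π τ_allow))^(1/3) = (16·104000/(π·1.22×10^8))^(1/3) = 0.1631 m.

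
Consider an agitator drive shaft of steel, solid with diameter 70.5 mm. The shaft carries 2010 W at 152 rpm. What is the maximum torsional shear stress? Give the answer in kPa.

1840 kPa

ω = 2π·152/60 = 15.92 rad/s, so T = P/ω = 2010 / 15.92 = 126.3 N·m.
J = πd⁴/32 = π(0.0705)⁴/32 = 2.425×10^-6 m⁴.
τ_max = T·r/J = 126.3 × 0.0352 / 2.425×10^-6 = 1.835×10^6 Pa.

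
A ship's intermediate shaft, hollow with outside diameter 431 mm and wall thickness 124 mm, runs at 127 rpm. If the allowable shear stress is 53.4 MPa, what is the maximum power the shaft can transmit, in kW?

10800 kW

J = π(d_o⁴ − d_i⁴)/32 = π(0.431⁴ − 0.183⁴)/32 = 3.278×10^-3 m⁴.
T_max = τ_allow·J/r = 5.34×10^7 × 3.278×10^-3 / 0.215 = 812200 N·m.
ω = 2π·127/60 = 13.30 rad/s, so P_max = T_max·ω = 1.080×10^7 W.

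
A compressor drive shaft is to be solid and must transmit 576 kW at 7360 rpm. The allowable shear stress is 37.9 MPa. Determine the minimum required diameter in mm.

46.5 mm

ω = 2π·7360/60 = 770.7 rad/s, so T = P/ω = 576×10³ / 770.7 = 747.3 N·m.
For a solid shaft τ_max = 16T/(πd³), so d = (16T/(π τ_allow))^(1/3) = (16·747.3/(π·3.79×10^7))^(1/3) = 0.04648 m.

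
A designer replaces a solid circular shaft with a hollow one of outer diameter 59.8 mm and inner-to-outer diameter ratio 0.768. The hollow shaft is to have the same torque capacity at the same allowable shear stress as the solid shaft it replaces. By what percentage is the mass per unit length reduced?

45.5 %

Equal τ_max and T ⇒ the solid shaft needs d_s³ = d_o³(1−k⁴), so d_s = 59.8·(1−0.768⁴)^(1/3) = 51.86 mm.
Area ratio A_h/A_s = d_o²(1−k²)/d_s² = (1−k²)/(1−k⁴)^(2/3) = 0.5455.
Mass saving = 1 − 0.5455 = 45.5 %.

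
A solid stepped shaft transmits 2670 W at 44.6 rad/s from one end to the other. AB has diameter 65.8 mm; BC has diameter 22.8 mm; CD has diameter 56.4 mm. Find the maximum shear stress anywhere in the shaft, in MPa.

ω = 44.6 rad/s, so T = P/ω = 2670 / 44.60 = 59.87 N·m.
Under the same torque, τ_max = 16T/(πd³) is largest where d is smallest — segment BC (d = 22.8 mm).
τ_max = 16·59.87/(π·(0.0228)³) = 2.572×10^7 Pa.

25.7 MPa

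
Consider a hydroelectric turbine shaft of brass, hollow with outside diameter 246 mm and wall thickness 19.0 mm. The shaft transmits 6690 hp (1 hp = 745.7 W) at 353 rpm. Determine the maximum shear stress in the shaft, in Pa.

9.44e7 Pa

ω = 2π·353/60 = 36.97 rad/s, so T = P/ω = 6690×745.7 / 36.97 = 135000 N·m.
J = π(d_o⁴ − d_i⁴)/32 = π(0.246⁴ − 0.208⁴)/32 = 1.758×10^-4 m⁴.
τ_max = T·r/J = 135000 × 0.123 / 1.758×10^-4 = 9.444×10^7 Pa.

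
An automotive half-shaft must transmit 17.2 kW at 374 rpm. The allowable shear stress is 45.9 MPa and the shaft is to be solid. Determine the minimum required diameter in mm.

36.5 mm

ω = 2π·374/60 = 39.17 rad/s, so T = P/ω = 17.2×10³ / 39.17 = 439.2 N·m.
For a solid shaft τ_max = 16T/(πd³), so d = (16T/(π τ_allow))^(1/3) = (16·439.2/(π·4.59×10^7))^(1/3) = 0.03653 m.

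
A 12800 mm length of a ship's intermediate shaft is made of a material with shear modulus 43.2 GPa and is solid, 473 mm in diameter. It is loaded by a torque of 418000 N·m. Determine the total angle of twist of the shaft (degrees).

J = πd⁴/32 = π(0.473)⁴/32 = 4.914×10^-3 m⁴.
θ = T·L/(G·J) = 418000 × 12.8 / (43.2×10⁹ × 4.914×10^-3) = 0.02520 rad.

1.44°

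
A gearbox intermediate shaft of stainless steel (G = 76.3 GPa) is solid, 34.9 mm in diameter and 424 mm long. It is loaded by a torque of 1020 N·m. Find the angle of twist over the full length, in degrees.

J = πd⁴/32 = π(0.0349)⁴/32 = 1.456×10^-7 m⁴.
θ = T·L/(G·J) = 1020 × 0.424 / (76.3×10⁹ × 1.456×10^-7) = 0.03892 rad.

2.23°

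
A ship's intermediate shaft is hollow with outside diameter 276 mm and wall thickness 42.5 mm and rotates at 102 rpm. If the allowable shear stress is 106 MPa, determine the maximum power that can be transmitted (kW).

3600 kW

J = π(d_o⁴ − d_i⁴)/32 = π(0.276⁴ − 0.191⁴)/32 = 4.390×10^-4 m⁴.
T_max = τ_allow·J/r = 1.06×10^8 × 4.390×10^-4 / 0.138 = 337200 N·m.
ω = 2π·102/60 = 10.68 rad/s, so P_max = T_max·ω = 3.602×10^6 W.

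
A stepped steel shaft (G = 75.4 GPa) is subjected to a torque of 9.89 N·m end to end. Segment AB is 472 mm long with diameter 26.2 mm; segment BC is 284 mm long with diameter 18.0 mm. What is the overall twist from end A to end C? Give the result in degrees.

0.284°

J_AB = π(0.0262)⁴/32 = 4.63×10^-8 m⁴; J_BC = π(0.0180)⁴/32 = 1.03×10^-8 m⁴.
θ = (T/G)·Σ L_i/J_i = (9.890/75.4×10⁹)·(0.472/4.63×10^-8 + 0.284/1.03×10^-8) = 4.953×10^-3 rad.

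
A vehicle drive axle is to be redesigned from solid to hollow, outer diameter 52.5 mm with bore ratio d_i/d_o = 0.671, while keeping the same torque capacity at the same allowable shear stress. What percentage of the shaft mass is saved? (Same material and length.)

Equal τ_max and T ⇒ the solid shaft needs d_s³ = d_o³(1−k⁴), so d_s = 52.5·(1−0.671⁴)^(1/3) = 48.68 mm.
Area ratio A_h/A_s = d_o²(1−k²)/d_s² = (1−k²)/(1−k⁴)^(2/3) = 0.6394.
Mass saving = 1 − 0.6394 = 36.1 %.

36.1 %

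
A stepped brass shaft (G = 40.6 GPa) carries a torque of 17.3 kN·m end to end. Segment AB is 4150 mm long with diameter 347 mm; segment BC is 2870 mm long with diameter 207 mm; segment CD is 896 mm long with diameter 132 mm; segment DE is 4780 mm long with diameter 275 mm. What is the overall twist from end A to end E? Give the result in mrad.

J_AB = π(0.347)⁴/32 = 1.42×10^-3 m⁴; J_BC = π(0.207)⁴/32 = 1.80×10^-4 m⁴; J_CD = π(0.132)⁴/32 = 2.98×10^-5 m⁴; J_DE = π(0.275)⁴/32 = 5.61×10^-4 m⁴.
θ = (T/G)·Σ L_i/J_i = (17300/40.6×10⁹)·(4.15/1.42×10^-3 + 2.87/1.80×10^-4 + 0.896/2.98×10^-5 + 4.78/5.61×10^-4) = 0.02446 rad.

24.5 mrad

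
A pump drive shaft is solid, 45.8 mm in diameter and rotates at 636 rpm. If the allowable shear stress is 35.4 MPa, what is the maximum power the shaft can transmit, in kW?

44.5 kW

J = πd⁴/32 = π(0.0458)⁴/32 = 4.320×10^-7 m⁴.
T_max = τ_allow·J/r = 3.54×10^7 × 4.320×10^-7 / 0.0229 = 667.8 N·m.
ω = 2π·636/60 = 66.60 rad/s, so P_max = T_max·ω = 4.447×10^4 W.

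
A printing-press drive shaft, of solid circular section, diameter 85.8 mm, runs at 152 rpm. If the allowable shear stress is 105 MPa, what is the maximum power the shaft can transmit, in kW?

207 kW

J = πd⁴/32 = π(0.0858)⁴/32 = 5.320×10^-6 m⁴.
T_max = τ_allow·J/r = 1.05×10^8 × 5.320×10^-6 / 0.0429 = 13020 N·m.
ω = 2π·152/60 = 15.92 rad/s, so P_max = T_max·ω = 2.073×10^5 W.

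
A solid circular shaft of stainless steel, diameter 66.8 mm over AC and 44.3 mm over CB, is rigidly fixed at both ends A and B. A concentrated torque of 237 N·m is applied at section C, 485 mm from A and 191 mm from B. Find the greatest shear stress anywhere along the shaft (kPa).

Compatibility: T_A·a/J_AC = T_B·b/J_CB with T_A + T_B = T₀.
J_AC = 1.95×10^-6 m⁴, J_CB = 3.78×10^-7 m⁴, so T_A = T₀·(J_AC/a)/((J_AC/a)+(J_CB/b)) = 158.9 N·m, T_B = 78.06 N·m.
τ in each portion: τ_AC = 2.72×10^6 Pa, τ_CB = 4.57×10^6 Pa; maximum is in CB.
τ_max = T_CB·r/J = 78.06·0.0221/3.78×10^-7 = 4.573×10^6 Pa.

4570 kPa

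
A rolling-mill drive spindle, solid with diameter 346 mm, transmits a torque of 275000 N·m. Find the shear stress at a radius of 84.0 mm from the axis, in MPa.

16.4 MPa

J = πd⁴/32 = π(0.346)⁴/32 = 1.407×10^-3 m⁴.
Shear stress varies linearly with radius: τ = T·r/J = 275000 × 0.0840 / 1.407×10^-3 = 1.642×10^7 Pa.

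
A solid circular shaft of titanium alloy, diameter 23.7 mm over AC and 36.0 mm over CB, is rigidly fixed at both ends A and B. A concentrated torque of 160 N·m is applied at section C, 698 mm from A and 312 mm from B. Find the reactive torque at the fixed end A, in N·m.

12.4 N·m

Compatibility: T_A·a/J_AC = T_B·b/J_CB with T_A + T_B = T₀.
J_AC = 3.10×10^-8 m⁴, J_CB = 1.65×10^-7 m⁴, so T_A = T₀·(J_AC/a)/((J_AC/a)+(J_CB/b)) = 12.39 N·m, T_B = 147.6 N·m.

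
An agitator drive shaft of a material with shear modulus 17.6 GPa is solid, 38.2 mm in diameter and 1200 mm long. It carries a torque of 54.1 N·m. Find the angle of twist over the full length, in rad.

J = πd⁴/32 = π(0.0382)⁴/32 = 2.091×10^-7 m⁴.
θ = T·L/(G·J) = 54.10 × 1.20 / (17.6×10⁹ × 2.091×10^-7) = 0.01764 rad.

0.0176 rad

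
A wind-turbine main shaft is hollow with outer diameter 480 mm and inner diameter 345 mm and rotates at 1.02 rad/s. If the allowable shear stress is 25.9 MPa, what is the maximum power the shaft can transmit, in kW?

J = π(d_o⁴ − d_i⁴)/32 = π(0.480⁴ − 0.345⁴)/32 = 3.821×10^-3 m⁴.
T_max = τ_allow·J/r = 2.59×10^7 × 3.821×10^-3 / 0.240 = 412300 N·m.
ω = 1.02 rad/s, so P_max = T_max·ω = 4.206×10^5 W.

421 kW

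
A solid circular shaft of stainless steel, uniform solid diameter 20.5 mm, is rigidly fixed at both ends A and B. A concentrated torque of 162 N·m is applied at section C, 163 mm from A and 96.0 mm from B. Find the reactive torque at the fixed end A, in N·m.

With uniform GJ and both ends fixed, compatibility θ_AC = θ_CB gives T_A·a = T_B·b, together with T_A + T_B = T₀.
T_A = T₀·b/(a+b) = 162.0·96.0/259.0 = 60.05 N·m; T_B = 102.0 N·m.

60.0 N·m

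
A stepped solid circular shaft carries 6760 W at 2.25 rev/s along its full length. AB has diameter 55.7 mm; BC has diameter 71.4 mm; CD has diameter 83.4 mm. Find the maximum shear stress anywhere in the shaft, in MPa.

ω = 2π·2.25 = 14.14 rad/s, so T = P/ω = 6760 / 14.14 = 478.2 N·m.
Under the same torque, τ_max = 16T/(πd³) is largest where d is smallest — segment AB (d = 55.7 mm).
τ_max = 16·478.2/(π·(0.0557)³) = 1.409×10^7 Pa.

14.1 MPa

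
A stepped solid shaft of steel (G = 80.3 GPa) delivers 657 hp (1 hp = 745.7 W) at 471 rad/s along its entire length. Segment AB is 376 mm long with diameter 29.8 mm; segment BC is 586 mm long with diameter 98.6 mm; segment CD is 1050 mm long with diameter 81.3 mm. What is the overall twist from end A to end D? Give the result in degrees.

ω = 471 rad/s, so T = P/ω = 657×745.7 / 471.0 = 1040 N·m.
J_AB = π(0.0298)⁴/32 = 7.74×10^-8 m⁴; J_BC = π(0.0986)⁴/32 = 9.28×10^-6 m⁴; J_CD = π(0.0813)⁴/32 = 4.29×10^-6 m⁴.
θ = (T/G)·Σ L_i/J_i = (1040/80.3×10⁹)·(0.376/7.74×10^-8 + 0.586/9.28×10^-6 + 1.05/4.29×10^-6) = 0.06690 rad.

3.83°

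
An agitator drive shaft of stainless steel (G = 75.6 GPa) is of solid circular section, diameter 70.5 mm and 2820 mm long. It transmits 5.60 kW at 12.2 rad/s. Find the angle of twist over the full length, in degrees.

0.405°

ω = 12.2 rad/s, so T = P/ω = 5.60×10³ / 12.20 = 459.0 N·m.
J = πd⁴/32 = π(0.0705)⁴/32 = 2.425×10^-6 m⁴.
θ = T·L/(G·J) = 459.0 × 2.82 / (75.6×10⁹ × 2.425×10^-6) = 7.060×10^-3 rad.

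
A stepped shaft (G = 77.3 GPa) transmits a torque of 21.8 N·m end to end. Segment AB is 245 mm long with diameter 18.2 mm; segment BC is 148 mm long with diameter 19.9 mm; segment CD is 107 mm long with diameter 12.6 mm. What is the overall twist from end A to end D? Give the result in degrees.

J_AB = π(0.0182)⁴/32 = 1.08×10^-8 m⁴; J_BC = π(0.0199)⁴/32 = 1.54×10^-8 m⁴; J_CD = π(0.0126)⁴/32 = 2.47×10^-9 m⁴.
θ = (T/G)·Σ L_i/J_i = (21.80/77.3×10⁹)·(0.245/1.08×10^-8 + 0.148/1.54×10^-8 + 0.107/2.47×10^-9) = 0.02132 rad.

1.22°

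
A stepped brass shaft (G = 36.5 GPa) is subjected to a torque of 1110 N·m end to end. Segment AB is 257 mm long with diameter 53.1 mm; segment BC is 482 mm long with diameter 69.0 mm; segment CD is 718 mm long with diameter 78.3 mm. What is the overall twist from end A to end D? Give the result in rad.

J_AB = π(0.0531)⁴/32 = 7.81×10^-7 m⁴; J_BC = π(0.0690)⁴/32 = 2.23×10^-6 m⁴; J_CD = π(0.0783)⁴/32 = 3.69×10^-6 m⁴.
θ = (T/G)·Σ L_i/J_i = (1110/36.5×10⁹)·(0.257/7.81×10^-7 + 0.482/2.23×10^-6 + 0.718/3.69×10^-6) = 0.02252 rad.

0.0225 rad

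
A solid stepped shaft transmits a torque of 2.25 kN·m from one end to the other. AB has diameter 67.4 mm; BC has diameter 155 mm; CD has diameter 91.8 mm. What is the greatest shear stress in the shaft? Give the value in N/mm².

37.4 N/mm²

Under the same torque, τ_max = 16T/(πd³) is largest where d is smallest — segment AB (d = 67.4 mm).
τ_max = 16·2250/(π·(0.0674)³) = 3.743×10^7 Pa.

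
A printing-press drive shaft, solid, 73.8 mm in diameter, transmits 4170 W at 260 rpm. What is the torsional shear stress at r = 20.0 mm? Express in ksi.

ω = 2π·260/60 = 27.23 rad/s, so T = P/ω = 4170 / 27.23 = 153.2 N·m.
J = πd⁴/32 = π(0.0738)⁴/32 = 2.912×10^-6 m⁴.
Shear stress varies linearly with radius: τ = T·r/J = 153.2 × 0.0200 / 2.912×10^-6 = 1.052×10^6 Pa.

0.153 ksi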